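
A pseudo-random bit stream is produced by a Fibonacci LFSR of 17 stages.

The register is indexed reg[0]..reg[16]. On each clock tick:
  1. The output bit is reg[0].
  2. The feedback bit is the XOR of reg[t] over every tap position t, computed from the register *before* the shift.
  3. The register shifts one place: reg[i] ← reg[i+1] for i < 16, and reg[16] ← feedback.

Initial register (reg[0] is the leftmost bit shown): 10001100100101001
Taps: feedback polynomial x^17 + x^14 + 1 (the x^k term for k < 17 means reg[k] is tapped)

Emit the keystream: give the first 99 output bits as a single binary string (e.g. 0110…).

tick  register→output (feedback)
  0  10001100100101001→1 (1)
  1  00011001001010011→0 (0)
  2  00110010010100110→0 (1)
  3  01100100101001101→0 (1)
  4  11001001010011011→1 (1)
  5  10010010100110111→1 (0)
  6  00100101001101110→0 (1)
  7  01001010011011101→0 (1)
  8  10010100110111011→1 (1)
  9  00101001101110111→0 (1)
 10  01010011011101111→0 (1)
 11  10100110111011111→1 (0)
 12  01001101110111110→0 (1)
 13  10011011101111101→1 (0)
 14  00110111011111010→0 (0)
 15  01101110111110100→0 (1)
 16  11011101111101001→1 (1)
 17  10111011111010011→1 (1)
 18  01110111110100111→0 (1)
 19  11101111101001111→1 (0)
 20  11011111010011110→1 (0)
 21  10111110100111100→1 (0)
 22  01111101001111000→0 (0)
 23  11111010011110000→1 (1)
 24  11110100111100001→1 (1)
 25  11101001111000011→1 (1)
 26  11010011110000111→1 (0)
 27  10100111100001110→1 (0)
 28  01001111000011100→0 (1)
 29  10011110000111001→1 (1)
 30  00111100001110011→0 (0)
 31  01111000011100110→0 (1)
 32  11110000111001101→1 (0)
 33  11100001110011010→1 (1)
 34  11000011100110101→1 (0)
 35  10000111001101010→1 (1)
 36  00001110011010101→0 (1)
 37  00011100110101011→0 (0)
 38  00111001101010110→0 (1)
 39  01110011010101101→0 (1)
 40  11100110101011011→1 (1)
 41  11001101010110111→1 (0)
 42  10011010101101110→1 (0)
 43  00110101011011100→0 (1)
 44  01101010110111001→0 (0)
 45  11010101101110010→1 (1)
 46  10101011011100101→1 (0)
 47  01010110111001010→0 (0)
 48  10101101110010100→1 (0)
 49  01011011100101000→0 (0)
 50  10110111001010000→1 (1)
 51  01101110010100001→0 (0)
 52  11011100101000010→1 (1)
 53  10111001010000101→1 (0)
 54  01110010100001010→0 (0)
 55  11100101000010100→1 (0)
 56  11001010000101000→1 (1)
 57  10010100001010001→1 (1)
 58  00101000010100011→0 (0)
 59  01010000101000110→0 (1)
 60  10100001010001101→1 (0)
 61  01000010100011010→0 (0)
 62  10000101000110100→1 (0)
 63  00001010001101000→0 (0)
 64  00010100011010000→0 (0)
 65  00101000110100000→0 (0)
 66  01010001101000000→0 (0)
 67  10100011010000000→1 (1)
 68  01000110100000001→0 (0)
 69  10001101000000010→1 (1)
 70  00011010000000101→0 (1)
 71  00110100000001011→0 (0)
 72  01101000000010110→0 (1)
 73  11010000000101101→1 (0)
 74  10100000001011010→1 (1)
 75  01000000010110101→0 (1)
 76  10000000101101011→1 (1)
 77  00000001011010111→0 (1)
 78  00000010110101111→0 (1)
 79  00000101101011111→0 (1)
 80  00001011010111111→0 (1)
 81  00010110101111111→0 (1)
 82  00101101011111111→0 (1)
 83  01011010111111111→0 (1)
 84  10110101111111111→1 (0)
 85  01101011111111110→0 (1)
 86  11010111111111101→1 (0)
 87  10101111111111010→1 (1)
 88  01011111111110101→0 (1)
 89  10111111111101011→1 (1)
 90  01111111111010111→0 (1)
 91  11111111110101111→1 (0)
 92  11111111101011110→1 (0)
 93  11111111010111100→1 (0)
 94  11111110101111000→1 (1)
 95  11111101011110001→1 (1)
 96  11111010111100011→1 (1)
 97  11110101111000111→1 (0)
 98  11101011110001110→1 (0)

100011001001010011011101111101001111000011100110101011011100101000010100011010000000101101011111111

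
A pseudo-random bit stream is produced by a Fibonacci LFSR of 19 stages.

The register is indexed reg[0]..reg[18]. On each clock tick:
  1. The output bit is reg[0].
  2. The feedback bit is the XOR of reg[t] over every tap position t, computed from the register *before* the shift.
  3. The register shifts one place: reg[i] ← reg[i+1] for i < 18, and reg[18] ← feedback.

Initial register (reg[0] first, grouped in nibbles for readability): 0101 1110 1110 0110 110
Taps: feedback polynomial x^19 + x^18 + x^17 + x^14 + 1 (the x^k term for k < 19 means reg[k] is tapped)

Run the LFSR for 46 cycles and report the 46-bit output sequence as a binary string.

0101111011100110110010100000101110110000101100

step | reg (before) | out | fb
   0 | 0101111011100110110 | 0 | 0
   1 | 1011110111001101100 | 1 | 1
   2 | 0111101110011011001 | 0 | 0
   3 | 1111011100110110010 | 1 | 1
   4 | 1110111001101100101 | 1 | 0
   5 | 1101110011011001010 | 1 | 0
   6 | 1011100110110010100 | 1 | 0
   7 | 0111001101100101000 | 0 | 0
   8 | 1110011011001010000 | 1 | 0
   9 | 1100110110010100000 | 1 | 1
  10 | 1001101100101000001 | 1 | 0
  11 | 0011011001010000010 | 0 | 1
  12 | 0110110010100000101 | 0 | 1
  13 | 1101100101000001011 | 1 | 1
  14 | 1011001010000010111 | 1 | 0
  15 | 0110010100000101110 | 0 | 1
  16 | 1100101000001011101 | 1 | 1
  17 | 1001010000010111011 | 1 | 0
  18 | 0010100000101110110 | 0 | 0
  19 | 0101000001011101100 | 0 | 0
  20 | 1010000010111011000 | 1 | 0
  21 | 0100000101110110000 | 0 | 1
  22 | 1000001011101100001 | 1 | 0
  23 | 0000010111011000010 | 0 | 1
  24 | 0000101110110000101 | 0 | 1
  25 | 0001011101100001011 | 0 | 0
  26 | 0010111011000010110 | 0 | 0
  27 | 0101110110000101100 | 0 | 0
  28 | 1011101100001011000 | 1 | 0
  29 | 0111011000010110000 | 0 | 1
  30 | 1110110000101100001 | 1 | 0
  31 | 1101100001011000010 | 1 | 0
  32 | 1011000010110000100 | 1 | 1
  33 | 0110000101100001001 | 0 | 1
  34 | 1100001011000010011 | 1 | 0
  35 | 1000010110000100110 | 1 | 0
  36 | 0000101100001001100 | 0 | 0
  37 | 0001011000010011000 | 0 | 1
  38 | 0010110000100110001 | 0 | 0
  39 | 0101100001001100010 | 0 | 1
  40 | 1011000010011000101 | 1 | 0
  41 | 0110000100110001010 | 0 | 1
  42 | 1100001001100010101 | 1 | 1
  43 | 1000010011000101011 | 1 | 1
  44 | 0000100110001010111 | 0 | 1
  45 | 0001001100010101111 | 0 | 0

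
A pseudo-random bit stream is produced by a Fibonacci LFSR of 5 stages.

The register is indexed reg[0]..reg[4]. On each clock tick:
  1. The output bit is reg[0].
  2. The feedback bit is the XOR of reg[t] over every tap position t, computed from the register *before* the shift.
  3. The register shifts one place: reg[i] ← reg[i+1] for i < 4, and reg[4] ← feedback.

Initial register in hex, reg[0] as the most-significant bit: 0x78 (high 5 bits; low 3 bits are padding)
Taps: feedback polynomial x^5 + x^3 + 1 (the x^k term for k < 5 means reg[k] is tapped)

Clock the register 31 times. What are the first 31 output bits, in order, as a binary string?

0111110011010010000101011101100

k : reg_k → out_k, fb_k
0: 01111 → 0, fb=1
1: 11111 → 1, fb=0
2: 11110 → 1, fb=0
3: 11100 → 1, fb=1
4: 11001 → 1, fb=1
5: 10011 → 1, fb=0
6: 00110 → 0, fb=1
7: 01101 → 0, fb=0
8: 11010 → 1, fb=0
9: 10100 → 1, fb=1
10: 01001 → 0, fb=0
11: 10010 → 1, fb=0
12: 00100 → 0, fb=0
13: 01000 → 0, fb=0
14: 10000 → 1, fb=1
15: 00001 → 0, fb=0
16: 00010 → 0, fb=1
17: 00101 → 0, fb=0
18: 01010 → 0, fb=1
19: 10101 → 1, fb=1
20: 01011 → 0, fb=1
21: 10111 → 1, fb=0
22: 01110 → 0, fb=1
23: 11101 → 1, fb=1
24: 11011 → 1, fb=0
25: 10110 → 1, fb=0
26: 01100 → 0, fb=0
27: 11000 → 1, fb=1
28: 10001 → 1, fb=1
29: 00011 → 0, fb=1
30: 00111 → 0, fb=1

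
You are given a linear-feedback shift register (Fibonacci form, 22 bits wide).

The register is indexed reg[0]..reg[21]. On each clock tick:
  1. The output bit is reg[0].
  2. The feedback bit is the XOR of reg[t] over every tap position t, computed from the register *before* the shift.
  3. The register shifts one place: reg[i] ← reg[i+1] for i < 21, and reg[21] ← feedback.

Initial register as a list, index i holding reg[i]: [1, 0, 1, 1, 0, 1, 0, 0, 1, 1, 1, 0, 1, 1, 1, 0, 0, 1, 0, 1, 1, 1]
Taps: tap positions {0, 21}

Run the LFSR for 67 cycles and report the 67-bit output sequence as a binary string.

1011010011101110010111001001110100101110010111000101100011010001101

tick  register→output (feedback)
  0  1011010011101110010111→1 (0)
  1  0110100111011100101110→0 (0)
  2  1101001110111001011100→1 (1)
  3  1010011101110010111001→1 (0)
  4  0100111011100101110010→0 (0)
  5  1001110111001011100100→1 (1)
  6  0011101110010111001001→0 (1)
  7  0111011100101110010011→0 (1)
  8  1110111001011100100111→1 (0)
  9  1101110010111001001110→1 (1)
 10  1011100101110010011101→1 (0)
 11  0111001011100100111010→0 (0)
 12  1110010111001001110100→1 (1)
 13  1100101110010011101001→1 (0)
 14  1001011100100111010010→1 (1)
 15  0010111001001110100101→0 (1)
 16  0101110010011101001011→0 (1)
 17  1011100100111010010111→1 (0)
 18  0111001001110100101110→0 (0)
 19  1110010011101001011100→1 (1)
 20  1100100111010010111001→1 (0)
 21  1001001110100101110010→1 (1)
 22  0010011101001011100101→0 (1)
 23  0100111010010111001011→0 (1)
 24  1001110100101110010111→1 (0)
 25  0011101001011100101110→0 (0)
 26  0111010010111001011100→0 (0)
 27  1110100101110010111000→1 (1)
 28  1101001011100101110001→1 (0)
 29  1010010111001011100010→1 (1)
 30  0100101110010111000101→0 (1)
 31  1001011100101110001011→1 (0)
 32  0010111001011100010110→0 (0)
 33  0101110010111000101100→0 (0)
 34  1011100101110001011000→1 (1)
 35  0111001011100010110001→0 (1)
 36  1110010111000101100011→1 (0)
 37  1100101110001011000110→1 (1)
 38  1001011100010110001101→1 (0)
 39  0010111000101100011010→0 (0)
 40  0101110001011000110100→0 (0)
 41  1011100010110001101000→1 (1)
 42  0111000101100011010001→0 (1)
 43  1110001011000110100011→1 (0)
 44  1100010110001101000110→1 (1)
 45  1000101100011010001101→1 (0)
 46  0001011000110100011010→0 (0)
 47  0010110001101000110100→0 (0)
 48  0101100011010001101000→0 (0)
 49  1011000110100011010000→1 (1)
 50  0110001101000110100001→0 (1)
 51  1100011010001101000011→1 (0)
 52  1000110100011010000110→1 (1)
 53  0001101000110100001101→0 (1)
 54  0011010001101000011011→0 (1)
 55  0110100011010000110111→0 (1)
 56  1101000110100001101111→1 (0)
 57  1010001101000011011110→1 (1)
 58  0100011010000110111101→0 (1)
 59  1000110100001101111011→1 (0)
 60  0001101000011011110110→0 (0)
 61  0011010000110111101100→0 (0)
 62  0110100001101111011000→0 (0)
 63  1101000011011110110000→1 (1)
 64  1010000110111101100001→1 (0)
 65  0100001101111011000010→0 (0)
 66  1000011011110110000100→1 (1)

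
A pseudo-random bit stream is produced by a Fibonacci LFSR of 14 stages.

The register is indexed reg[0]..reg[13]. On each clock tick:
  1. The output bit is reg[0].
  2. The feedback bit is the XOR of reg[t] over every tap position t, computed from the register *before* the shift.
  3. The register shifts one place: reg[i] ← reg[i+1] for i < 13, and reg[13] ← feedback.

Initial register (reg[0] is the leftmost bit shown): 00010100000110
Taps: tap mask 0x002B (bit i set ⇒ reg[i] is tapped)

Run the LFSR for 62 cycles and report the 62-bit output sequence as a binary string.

tick  register→output (feedback)
  0  00010100000110→0 (0)
  1  00101000001100→0 (0)
  2  01010000011000→0 (0)
  3  10100000110000→1 (1)
  4  01000001100001→0 (1)
  5  10000011000011→1 (1)
  6  00000110000111→0 (1)
  7  00001100001111→0 (1)
  8  00011000011111→0 (1)
  9  00110000111111→0 (1)
 10  01100001111111→0 (1)
 11  11000011111111→1 (0)
 12  10000111111110→1 (0)
 13  00001111111100→0 (1)
 14  00011111111001→0 (0)
 15  00111111110010→0 (0)
 16  01111111100100→0 (1)
 17  11111111001001→1 (0)
 18  11111110010010→1 (0)
 19  11111100100100→1 (0)
 20  11111001001000→1 (1)
 21  11110010010001→1 (1)
 22  11100100100011→1 (1)
 23  11001001000111→1 (0)
 24  10010010001110→1 (0)
 25  00100100011100→0 (1)
 26  01001000111001→0 (1)
 27  10010001110011→1 (0)
 28  00100011100110→0 (0)
 29  01000111001100→0 (0)
 30  10001110011000→1 (0)
 31  00011100110000→0 (0)
 32  00111001100000→0 (1)
 33  01110011000001→0 (0)
 34  11100110000010→1 (1)
 35  11001100000101→1 (1)
 36  10011000001011→1 (0)
 37  00110000010110→0 (1)
 38  01100000101101→0 (1)
 39  11000001011011→1 (0)
 40  10000010110110→1 (1)
 41  00000101101101→0 (1)
 42  00001011011011→0 (0)
 43  00010110110110→0 (0)
 44  00101101101100→0 (1)
 45  01011011011001→0 (0)
 46  10110110110010→1 (1)
 47  01101101100101→0 (0)
 48  11011011001010→1 (1)
 49  10110110010101→1 (1)
 50  01101100101011→0 (0)
 51  11011001010110→1 (1)
 52  10110010101101→1 (0)
 53  01100101011010→0 (0)
 54  11001010110100→1 (0)
 55  10010101101000→1 (1)
 56  00101011010001→0 (0)
 57  01010110100010→0 (1)
 58  10101101000101→1 (0)
 59  01011010001010→0 (0)
 60  10110100010100→1 (1)
 61  01101000101001→0 (1)

00010100000110000111111110010010001110011000001011011011001010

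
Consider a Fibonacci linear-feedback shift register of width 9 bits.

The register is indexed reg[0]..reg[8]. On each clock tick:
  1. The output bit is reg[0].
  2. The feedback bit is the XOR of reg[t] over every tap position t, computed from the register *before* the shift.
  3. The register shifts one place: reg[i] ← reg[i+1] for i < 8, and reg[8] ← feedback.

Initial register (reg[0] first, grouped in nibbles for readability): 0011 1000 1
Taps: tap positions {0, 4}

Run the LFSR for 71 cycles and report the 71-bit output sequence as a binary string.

00111000110110101011100010011000100010000000010000100011000010011100101

step | reg (before) | out | fb
   0 | 001110001 | 0 | 1
   1 | 011100011 | 0 | 0
   2 | 111000110 | 1 | 1
   3 | 110001101 | 1 | 1
   4 | 100011011 | 1 | 0
   5 | 000110110 | 0 | 1
   6 | 001101101 | 0 | 0
   7 | 011011010 | 0 | 1
   8 | 110110101 | 1 | 0
   9 | 101101010 | 1 | 1
  10 | 011010101 | 0 | 1
  11 | 110101011 | 1 | 1
  12 | 101010111 | 1 | 0
  13 | 010101110 | 0 | 0
  14 | 101011100 | 1 | 0
  15 | 010111000 | 0 | 1
  16 | 101110001 | 1 | 0
  17 | 011100010 | 0 | 0
  18 | 111000100 | 1 | 1
  19 | 110001001 | 1 | 1
  20 | 100010011 | 1 | 0
  21 | 000100110 | 0 | 0
  22 | 001001100 | 0 | 0
  23 | 010011000 | 0 | 1
  24 | 100110001 | 1 | 0
  25 | 001100010 | 0 | 0
  26 | 011000100 | 0 | 0
  27 | 110001000 | 1 | 1
  28 | 100010001 | 1 | 0
  29 | 000100010 | 0 | 0
  30 | 001000100 | 0 | 0
  31 | 010001000 | 0 | 0
  32 | 100010000 | 1 | 0
  33 | 000100000 | 0 | 0
  34 | 001000000 | 0 | 0
  35 | 010000000 | 0 | 0
  36 | 100000000 | 1 | 1
  37 | 000000001 | 0 | 0
  38 | 000000010 | 0 | 0
  39 | 000000100 | 0 | 0
  40 | 000001000 | 0 | 0
  41 | 000010000 | 0 | 1
  42 | 000100001 | 0 | 0
  43 | 001000010 | 0 | 0
  44 | 010000100 | 0 | 0
  45 | 100001000 | 1 | 1
  46 | 000010001 | 0 | 1
  47 | 000100011 | 0 | 0
  48 | 001000110 | 0 | 0
  49 | 010001100 | 0 | 0
  50 | 100011000 | 1 | 0
  51 | 000110000 | 0 | 1
  52 | 001100001 | 0 | 0
  53 | 011000010 | 0 | 0
  54 | 110000100 | 1 | 1
  55 | 100001001 | 1 | 1
  56 | 000010011 | 0 | 1
  57 | 000100111 | 0 | 0
  58 | 001001110 | 0 | 0
  59 | 010011100 | 0 | 1
  60 | 100111001 | 1 | 0
  61 | 001110010 | 0 | 1
  62 | 011100101 | 0 | 0
  63 | 111001010 | 1 | 1
  64 | 110010101 | 1 | 0
  65 | 100101010 | 1 | 1
  66 | 001010101 | 0 | 1
  67 | 010101011 | 0 | 0
  68 | 101010110 | 1 | 0
  69 | 010101100 | 0 | 0
  70 | 101011000 | 1 | 0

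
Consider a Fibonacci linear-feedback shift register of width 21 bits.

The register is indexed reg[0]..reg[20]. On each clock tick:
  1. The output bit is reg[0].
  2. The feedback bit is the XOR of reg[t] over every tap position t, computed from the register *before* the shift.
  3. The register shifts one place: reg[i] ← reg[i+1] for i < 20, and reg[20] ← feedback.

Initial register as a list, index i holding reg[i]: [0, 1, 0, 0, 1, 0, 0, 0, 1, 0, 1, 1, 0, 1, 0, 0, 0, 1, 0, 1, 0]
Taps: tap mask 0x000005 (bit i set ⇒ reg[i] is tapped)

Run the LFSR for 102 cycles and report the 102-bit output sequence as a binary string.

step | reg (before) | out | fb
   0 | 010010001011010001010 | 0 | 0
   1 | 100100010110100010100 | 1 | 1
   2 | 001000101101000101001 | 0 | 1
   3 | 010001011010001010011 | 0 | 0
   4 | 100010110100010100110 | 1 | 1
   5 | 000101101000101001101 | 0 | 0
   6 | 001011010001010011010 | 0 | 1
   7 | 010110100010100110101 | 0 | 0
   8 | 101101000101001101010 | 1 | 0
   9 | 011010001010011010100 | 0 | 1
  10 | 110100010100110101001 | 1 | 1
  11 | 101000101001101010011 | 1 | 0
  12 | 010001010011010100110 | 0 | 0
  13 | 100010100110101001100 | 1 | 1
  14 | 000101001101010011001 | 0 | 0
  15 | 001010011010100110010 | 0 | 1
  16 | 010100110101001100101 | 0 | 0
  17 | 101001101010011001010 | 1 | 0
  18 | 010011010100110010100 | 0 | 0
  19 | 100110101001100101000 | 1 | 1
  20 | 001101010011001010001 | 0 | 1
  21 | 011010100110010100011 | 0 | 1
  22 | 110101001100101000111 | 1 | 1
  23 | 101010011001010001111 | 1 | 0
  24 | 010100110010100011110 | 0 | 0
  25 | 101001100101000111100 | 1 | 0
  26 | 010011001010001111000 | 0 | 0
  27 | 100110010100011110000 | 1 | 1
  28 | 001100101000111100001 | 0 | 1
  29 | 011001010001111000011 | 0 | 1
  30 | 110010100011110000111 | 1 | 1
  31 | 100101000111100001111 | 1 | 1
  32 | 001010001111000011111 | 0 | 1
  33 | 010100011110000111111 | 0 | 0
  34 | 101000111100001111110 | 1 | 0
  35 | 010001111000011111100 | 0 | 0
  36 | 100011110000111111000 | 1 | 1
  37 | 000111100001111110001 | 0 | 0
  38 | 001111000011111100010 | 0 | 1
  39 | 011110000111111000101 | 0 | 1
  40 | 111100001111110001011 | 1 | 0
  41 | 111000011111100010110 | 1 | 0
  42 | 110000111111000101100 | 1 | 1
  43 | 100001111110001011001 | 1 | 1
  44 | 000011111100010110011 | 0 | 0
  45 | 000111111000101100110 | 0 | 0
  46 | 001111110001011001100 | 0 | 1
  47 | 011111100010110011001 | 0 | 1
  48 | 111111000101100110011 | 1 | 0
  49 | 111110001011001100110 | 1 | 0
  50 | 111100010110011001100 | 1 | 0
  51 | 111000101100110011000 | 1 | 0
  52 | 110001011001100110000 | 1 | 1
  53 | 100010110011001100001 | 1 | 1
  54 | 000101100110011000011 | 0 | 0
  55 | 001011001100110000110 | 0 | 1
  56 | 010110011001100001101 | 0 | 0
  57 | 101100110011000011010 | 1 | 0
  58 | 011001100110000110100 | 0 | 1
  59 | 110011001100001101001 | 1 | 1
  60 | 100110011000011010011 | 1 | 1
  61 | 001100110000110100111 | 0 | 1
  62 | 011001100001101001111 | 0 | 1
  63 | 110011000011010011111 | 1 | 1
  64 | 100110000110100111111 | 1 | 1
  65 | 001100001101001111111 | 0 | 1
  66 | 011000011010011111111 | 0 | 1
  67 | 110000110100111111111 | 1 | 1
  68 | 100001101001111111111 | 1 | 1
  69 | 000011010011111111111 | 0 | 0
  70 | 000110100111111111110 | 0 | 0
  71 | 001101001111111111100 | 0 | 1
  72 | 011010011111111111001 | 0 | 1
  73 | 110100111111111110011 | 1 | 1
  74 | 101001111111111100111 | 1 | 0
  75 | 010011111111111001110 | 0 | 0
  76 | 100111111111110011100 | 1 | 1
  77 | 001111111111100111001 | 0 | 1
  78 | 011111111111001110011 | 0 | 1
  79 | 111111111110011100111 | 1 | 0
  80 | 111111111100111001110 | 1 | 0
  81 | 111111111001110011100 | 1 | 0
  82 | 111111110011100111000 | 1 | 0
  83 | 111111100111001110000 | 1 | 0
  84 | 111111001110011100000 | 1 | 0
  85 | 111110011100111000000 | 1 | 0
  86 | 111100111001110000000 | 1 | 0
  87 | 111001110011100000000 | 1 | 0
  88 | 110011100111000000000 | 1 | 1
  89 | 100111001110000000001 | 1 | 1
  90 | 001110011100000000011 | 0 | 1
  91 | 011100111000000000111 | 0 | 1
  92 | 111001110000000001111 | 1 | 0
  93 | 110011100000000011110 | 1 | 1
  94 | 100111000000000111101 | 1 | 1
  95 | 001110000000001111011 | 0 | 1
  96 | 011100000000011110111 | 0 | 1
  97 | 111000000000111101111 | 1 | 0
  98 | 110000000001111011110 | 1 | 1
  99 | 100000000011110111101 | 1 | 1
 100 | 000000000111101111011 | 0 | 0
 101 | 000000001111011110110 | 0 | 0

010010001011010001010011010100110010100011110000111111000101100110011000011010011111111111001110011100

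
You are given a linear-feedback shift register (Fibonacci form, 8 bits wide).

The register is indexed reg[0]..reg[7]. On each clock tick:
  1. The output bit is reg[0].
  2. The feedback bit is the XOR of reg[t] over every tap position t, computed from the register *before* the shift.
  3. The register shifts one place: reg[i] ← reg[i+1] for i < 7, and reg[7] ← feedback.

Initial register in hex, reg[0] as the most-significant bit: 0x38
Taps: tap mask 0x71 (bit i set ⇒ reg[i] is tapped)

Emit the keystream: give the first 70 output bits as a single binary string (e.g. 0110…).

tick  register→output (feedback)
  0  00111000→0 (1)
  1  01110001→0 (0)
  2  11100010→1 (0)
  3  11000100→1 (0)
  4  10001000→1 (0)
  5  00010000→0 (0)
  6  00100000→0 (0)
  7  01000000→0 (0)
  8  10000000→1 (1)
  9  00000001→0 (0)
 10  00000010→0 (1)
 11  00000101→0 (1)
 12  00001011→0 (0)
 13  00010110→0 (0)
 14  00101100→0 (0)
 15  01011000→0 (1)
 16  10110001→1 (1)
 17  01100011→0 (1)
 18  11000111→1 (1)
 19  10001111→1 (0)
 20  00011110→0 (1)
 21  00111101→0 (0)
 22  01111010→0 (0)
 23  11110100→1 (0)
 24  11101000→1 (0)
 25  11010000→1 (1)
 26  10100001→1 (1)
 27  01000011→0 (1)
 28  10000111→1 (1)
 29  00001111→0 (1)
 30  00011111→0 (1)
 31  00111111→0 (1)
 32  01111111→0 (1)
 33  11111111→1 (0)
 34  11111110→1 (0)
 35  11111100→1 (1)
 36  11111001→1 (0)
 37  11110010→1 (0)
 38  11100100→1 (0)
 39  11001000→1 (0)
 40  10010000→1 (1)
 41  00100001→0 (0)
 42  01000010→0 (1)
 43  10000101→1 (0)
 44  00001010→0 (0)
 45  00010100→0 (1)
 46  00101001→0 (1)
 47  01010011→0 (1)
 48  10100111→1 (1)
 49  01001111→0 (1)
 50  10011111→1 (0)
 51  00111110→0 (1)
 52  01111101→0 (0)
 53  11111010→1 (1)
 54  11110101→1 (0)
 55  11101010→1 (1)
 56  11010101→1 (0)
 57  10101010→1 (1)
 58  01010101→0 (1)
 59  10101011→1 (1)
 60  01010111→0 (0)
 61  10101110→1 (0)
 62  01011100→0 (0)
 63  10111000→1 (0)
 64  01110000→0 (0)
 65  11100000→1 (1)
 66  11000001→1 (1)
 67  10000011→1 (0)
 68  00000110→0 (0)
 69  00001100→0 (0)

0011100010000000101100011110100001111111100100001010011111010101011100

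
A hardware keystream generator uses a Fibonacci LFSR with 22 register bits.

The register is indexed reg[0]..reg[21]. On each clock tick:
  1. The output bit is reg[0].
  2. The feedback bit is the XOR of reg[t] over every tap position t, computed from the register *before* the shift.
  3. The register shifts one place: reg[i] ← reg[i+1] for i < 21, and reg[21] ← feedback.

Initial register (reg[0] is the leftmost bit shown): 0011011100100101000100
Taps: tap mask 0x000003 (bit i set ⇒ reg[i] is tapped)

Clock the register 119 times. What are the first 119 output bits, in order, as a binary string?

step | reg (before) | out | fb
   0 | 0011011100100101000100 | 0 | 0
   1 | 0110111001001010001000 | 0 | 1
   2 | 1101110010010100010001 | 1 | 0
   3 | 1011100100101000100010 | 1 | 1
   4 | 0111001001010001000101 | 0 | 1
   5 | 1110010010100010001011 | 1 | 0
   6 | 1100100101000100010110 | 1 | 0
   7 | 1001001010001000101100 | 1 | 1
   8 | 0010010100010001011001 | 0 | 0
   9 | 0100101000100010110010 | 0 | 1
  10 | 1001010001000101100101 | 1 | 1
  11 | 0010100010001011001011 | 0 | 0
  12 | 0101000100010110010110 | 0 | 1
  13 | 1010001000101100101101 | 1 | 1
  14 | 0100010001011001011011 | 0 | 1
  15 | 1000100010110010110111 | 1 | 1
  16 | 0001000101100101101111 | 0 | 0
  17 | 0010001011001011011110 | 0 | 0
  18 | 0100010110010110111100 | 0 | 1
  19 | 1000101100101101111001 | 1 | 1
  20 | 0001011001011011110011 | 0 | 0
  21 | 0010110010110111100110 | 0 | 0
  22 | 0101100101101111001100 | 0 | 1
  23 | 1011001011011110011001 | 1 | 1
  24 | 0110010110111100110011 | 0 | 1
  25 | 1100101101111001100111 | 1 | 0
  26 | 1001011011110011001110 | 1 | 1
  27 | 0010110111100110011101 | 0 | 0
  28 | 0101101111001100111010 | 0 | 1
  29 | 1011011110011001110101 | 1 | 1
  30 | 0110111100110011101011 | 0 | 1
  31 | 1101111001100111010111 | 1 | 0
  32 | 1011110011001110101110 | 1 | 1
  33 | 0111100110011101011101 | 0 | 1
  34 | 1111001100111010111011 | 1 | 0
  35 | 1110011001110101110110 | 1 | 0
  36 | 1100110011101011101100 | 1 | 0
  37 | 1001100111010111011000 | 1 | 1
  38 | 0011001110101110110001 | 0 | 0
  39 | 0110011101011101100010 | 0 | 1
  40 | 1100111010111011000101 | 1 | 0
  41 | 1001110101110110001010 | 1 | 1
  42 | 0011101011101100010101 | 0 | 0
  43 | 0111010111011000101010 | 0 | 1
  44 | 1110101110110001010101 | 1 | 0
  45 | 1101011101100010101010 | 1 | 0
  46 | 1010111011000101010100 | 1 | 1
  47 | 0101110110001010101001 | 0 | 1
  48 | 1011101100010101010011 | 1 | 1
  49 | 0111011000101010100111 | 0 | 1
  50 | 1110110001010101001111 | 1 | 0
  51 | 1101100010101010011110 | 1 | 0
  52 | 1011000101010100111100 | 1 | 1
  53 | 0110001010101001111001 | 0 | 1
  54 | 1100010101010011110011 | 1 | 0
  55 | 1000101010100111100110 | 1 | 1
  56 | 0001010101001111001101 | 0 | 0
  57 | 0010101010011110011010 | 0 | 0
  58 | 0101010100111100110100 | 0 | 1
  59 | 1010101001111001101001 | 1 | 1
  60 | 0101010011110011010011 | 0 | 1
  61 | 1010100111100110100111 | 1 | 1
  62 | 0101001111001101001111 | 0 | 1
  63 | 1010011110011010011111 | 1 | 1
  64 | 0100111100110100111111 | 0 | 1
  65 | 1001111001101001111111 | 1 | 1
  66 | 0011110011010011111111 | 0 | 0
  67 | 0111100110100111111110 | 0 | 1
  68 | 1111001101001111111101 | 1 | 0
  69 | 1110011010011111111010 | 1 | 0
  70 | 1100110100111111110100 | 1 | 0
  71 | 1001101001111111101000 | 1 | 1
  72 | 0011010011111111010001 | 0 | 0
  73 | 0110100111111110100010 | 0 | 1
  74 | 1101001111111101000101 | 1 | 0
  75 | 1010011111111010001010 | 1 | 1
  76 | 0100111111110100010101 | 0 | 1
  77 | 1001111111101000101011 | 1 | 1
  78 | 0011111111010001010111 | 0 | 0
  79 | 0111111110100010101110 | 0 | 1
  80 | 1111111101000101011101 | 1 | 0
  81 | 1111111010001010111010 | 1 | 0
  82 | 1111110100010101110100 | 1 | 0
  83 | 1111101000101011101000 | 1 | 0
  84 | 1111010001010111010000 | 1 | 0
  85 | 1110100010101110100000 | 1 | 0
  86 | 1101000101011101000000 | 1 | 0
  87 | 1010001010111010000000 | 1 | 1
  88 | 0100010101110100000001 | 0 | 1
  89 | 1000101011101000000011 | 1 | 1
  90 | 0001010111010000000111 | 0 | 0
  91 | 0010101110100000001110 | 0 | 0
  92 | 0101011101000000011100 | 0 | 1
  93 | 1010111010000000111001 | 1 | 1
  94 | 0101110100000001110011 | 0 | 1
  95 | 1011101000000011100111 | 1 | 1
  96 | 0111010000000111001111 | 0 | 1
  97 | 1110100000001110011111 | 1 | 0
  98 | 1101000000011100111110 | 1 | 0
  99 | 1010000000111001111100 | 1 | 1
 100 | 0100000001110011111001 | 0 | 1
 101 | 1000000011100111110011 | 1 | 1
 102 | 0000000111001111100111 | 0 | 0
 103 | 0000001110011111001110 | 0 | 0
 104 | 0000011100111110011100 | 0 | 0
 105 | 0000111001111100111000 | 0 | 0
 106 | 0001110011111001110000 | 0 | 0
 107 | 0011100111110011100000 | 0 | 0
 108 | 0111001111100111000000 | 0 | 1
 109 | 1110011111001110000001 | 1 | 0
 110 | 1100111110011100000010 | 1 | 0
 111 | 1001111100111000000100 | 1 | 1
 112 | 0011111001110000001001 | 0 | 0
 113 | 0111110011100000010010 | 0 | 1
 114 | 1111100111000000100101 | 1 | 0
 115 | 1111001110000001001010 | 1 | 0
 116 | 1110011100000010010100 | 1 | 0
 117 | 1100111000000100101000 | 1 | 0
 118 | 1001110000001001010000 | 1 | 1

00110111001001010001000101100101101111001100111010111011000101010100111100110100111111110100010101110100000001110011111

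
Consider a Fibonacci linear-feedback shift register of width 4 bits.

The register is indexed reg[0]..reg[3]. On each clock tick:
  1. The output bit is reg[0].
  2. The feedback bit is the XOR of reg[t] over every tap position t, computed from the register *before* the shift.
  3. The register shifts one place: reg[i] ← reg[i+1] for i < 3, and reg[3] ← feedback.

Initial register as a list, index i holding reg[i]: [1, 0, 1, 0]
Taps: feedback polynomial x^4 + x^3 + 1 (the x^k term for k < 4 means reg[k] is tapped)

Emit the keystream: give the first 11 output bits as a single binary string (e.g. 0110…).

tick  register→output (feedback)
  0  1010→1 (1)
  1  0101→0 (1)
  2  1011→1 (0)
  3  0110→0 (0)
  4  1100→1 (1)
  5  1001→1 (0)
  6  0010→0 (0)
  7  0100→0 (0)
  8  1000→1 (1)
  9  0001→0 (1)
 10  0011→0 (1)

10101100100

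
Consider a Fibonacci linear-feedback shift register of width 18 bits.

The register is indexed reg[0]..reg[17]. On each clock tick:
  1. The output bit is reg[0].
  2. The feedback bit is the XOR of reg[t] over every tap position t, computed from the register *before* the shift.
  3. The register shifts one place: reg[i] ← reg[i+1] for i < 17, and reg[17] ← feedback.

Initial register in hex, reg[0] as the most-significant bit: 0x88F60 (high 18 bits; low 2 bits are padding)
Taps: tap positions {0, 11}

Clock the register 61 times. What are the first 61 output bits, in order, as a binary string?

step | reg (before) | out | fb
   0 | 100010001111011000 | 1 | 0
   1 | 000100011110110000 | 0 | 0
   2 | 001000111101100000 | 0 | 1
   3 | 010001111011000001 | 0 | 1
   4 | 100011110110000011 | 1 | 1
   5 | 000111101100000111 | 0 | 0
   6 | 001111011000001110 | 0 | 0
   7 | 011110110000011100 | 0 | 0
   8 | 111101100000111000 | 1 | 1
   9 | 111011000001110001 | 1 | 0
  10 | 110110000011100010 | 1 | 0
  11 | 101100000111000100 | 1 | 0
  12 | 011000001110001000 | 0 | 0
  13 | 110000011100010000 | 1 | 1
  14 | 100000111000100001 | 1 | 1
  15 | 000001110001000011 | 0 | 1
  16 | 000011100010000111 | 0 | 0
  17 | 000111000100001110 | 0 | 0
  18 | 001110001000011100 | 0 | 0
  19 | 011100010000111000 | 0 | 0
  20 | 111000100001110000 | 1 | 0
  21 | 110001000011100000 | 1 | 0
  22 | 100010000111000000 | 1 | 0
  23 | 000100001110000000 | 0 | 0
  24 | 001000011100000000 | 0 | 0
  25 | 010000111000000000 | 0 | 0
  26 | 100001110000000000 | 1 | 1
  27 | 000011100000000001 | 0 | 0
  28 | 000111000000000010 | 0 | 0
  29 | 001110000000000100 | 0 | 0
  30 | 011100000000001000 | 0 | 0
  31 | 111000000000010000 | 1 | 1
  32 | 110000000000100001 | 1 | 1
  33 | 100000000001000011 | 1 | 0
  34 | 000000000010000110 | 0 | 0
  35 | 000000000100001100 | 0 | 0
  36 | 000000001000011000 | 0 | 0
  37 | 000000010000110000 | 0 | 0
  38 | 000000100001100000 | 0 | 1
  39 | 000001000011000001 | 0 | 1
  40 | 000010000110000011 | 0 | 0
  41 | 000100001100000110 | 0 | 0
  42 | 001000011000001100 | 0 | 0
  43 | 010000110000011000 | 0 | 0
  44 | 100001100000110000 | 1 | 1
  45 | 000011000001100001 | 0 | 1
  46 | 000110000011000011 | 0 | 1
  47 | 001100000110000111 | 0 | 0
  48 | 011000001100001110 | 0 | 0
  49 | 110000011000011100 | 1 | 1
  50 | 100000110000111001 | 1 | 1
  51 | 000001100001110011 | 0 | 1
  52 | 000011000011100111 | 0 | 1
  53 | 000110000111001111 | 0 | 1
  54 | 001100001110011111 | 0 | 0
  55 | 011000011100111110 | 0 | 0
  56 | 110000111001111100 | 1 | 0
  57 | 100001110011111000 | 1 | 0
  58 | 000011100111110000 | 0 | 1
  59 | 000111001111100001 | 0 | 1
  60 | 001110011111000011 | 0 | 1

1000100011110110000011100010000111000000000010000110000011000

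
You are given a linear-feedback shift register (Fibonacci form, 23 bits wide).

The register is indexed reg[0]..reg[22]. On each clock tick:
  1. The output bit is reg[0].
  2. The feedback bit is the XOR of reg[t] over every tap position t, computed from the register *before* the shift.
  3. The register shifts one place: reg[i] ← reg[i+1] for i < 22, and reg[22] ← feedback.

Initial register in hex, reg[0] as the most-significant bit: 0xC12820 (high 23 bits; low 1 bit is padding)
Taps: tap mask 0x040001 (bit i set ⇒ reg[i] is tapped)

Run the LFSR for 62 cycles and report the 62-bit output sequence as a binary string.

k : reg_k → out_k, fb_k
0: 11000001001010000010000 → 1, fb=0
1: 10000010010100000100000 → 1, fb=1
2: 00000100101000001000001 → 0, fb=0
3: 00001001010000010000010 → 0, fb=0
4: 00010010100000100000100 → 0, fb=0
5: 00100101000001000001000 → 0, fb=0
6: 01001010000010000010000 → 0, fb=1
7: 10010100000100000100001 → 1, fb=1
8: 00101000001000001000011 → 0, fb=0
9: 01010000010000010000110 → 0, fb=0
10: 10100000100000100001100 → 1, fb=1
11: 01000001000001000011001 → 0, fb=1
12: 10000010000010000110011 → 1, fb=0
13: 00000100000100001100110 → 0, fb=0
14: 00001000001000011001100 → 0, fb=0
15: 00010000010000110011000 → 0, fb=1
16: 00100000100001100110001 → 0, fb=1
17: 01000001000011001100011 → 0, fb=0
18: 10000010000110011000110 → 1, fb=1
19: 00000100001100110001101 → 0, fb=0
20: 00001000011001100011010 → 0, fb=1
21: 00010000110011000110101 → 0, fb=1
22: 00100001100110001101011 → 0, fb=0
23: 01000011001100011010110 → 0, fb=1
24: 10000110011000110101101 → 1, fb=1
25: 00001100110001101011011 → 0, fb=1
26: 00011001100011010110111 → 0, fb=1
27: 00110011000110101101111 → 0, fb=0
28: 01100110001101011011110 → 0, fb=1
29: 11001100011010110111101 → 1, fb=0
30: 10011000110101101111010 → 1, fb=0
31: 00110001101011011110100 → 0, fb=1
32: 01100011010110111101001 → 0, fb=0
33: 11000110101101111010010 → 1, fb=0
34: 10001101011011110100100 → 1, fb=1
35: 00011010110111101001001 → 0, fb=0
36: 00110101101111010010010 → 0, fb=1
37: 01101011011110100100101 → 0, fb=0
38: 11010110111101001001010 → 1, fb=1
39: 10101101111010010010101 → 1, fb=0
40: 01011011110100100101010 → 0, fb=0
41: 10110111101001001010100 → 1, fb=0
42: 01101111010010010101000 → 0, fb=0
43: 11011110100100101010000 → 1, fb=0
44: 10111101001001010100000 → 1, fb=1
45: 01111010010010101000001 → 0, fb=0
46: 11110100100101010000010 → 1, fb=1
47: 11101001001010100000101 → 1, fb=1
48: 11010010010101000001011 → 1, fb=1
49: 10100100101010000010111 → 1, fb=0
50: 01001001010100000101110 → 0, fb=0
51: 10010010101000001011100 → 1, fb=0
52: 00100101010000010111000 → 0, fb=1
53: 01001010100000101110001 → 0, fb=1
54: 10010101000001011100011 → 1, fb=1
55: 00101010000010111000111 → 0, fb=0
56: 01010100000101110001110 → 0, fb=0
57: 10101000001011100011100 → 1, fb=0
58: 01010000010111000111000 → 0, fb=1
59: 10100000101110001110001 → 1, fb=0
60: 01000001011100011100010 → 0, fb=0
61: 10000010111000111000100 → 1, fb=1

11000001001010000010000010000110011000110101101111010010010101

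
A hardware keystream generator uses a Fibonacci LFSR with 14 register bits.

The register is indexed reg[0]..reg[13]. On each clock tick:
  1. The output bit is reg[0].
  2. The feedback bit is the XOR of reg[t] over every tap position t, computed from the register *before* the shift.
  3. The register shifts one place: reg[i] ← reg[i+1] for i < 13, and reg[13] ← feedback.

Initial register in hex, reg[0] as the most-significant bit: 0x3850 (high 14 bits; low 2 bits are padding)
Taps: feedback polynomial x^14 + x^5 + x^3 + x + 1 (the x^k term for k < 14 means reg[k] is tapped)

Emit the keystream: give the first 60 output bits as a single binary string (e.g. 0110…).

001110000101001000000000100110000101100110000100010110001001

tick  register→output (feedback)
  0  00111000010100→0 (1)
  1  01110000101001→0 (0)
  2  11100001010010→1 (0)
  3  11000010100100→1 (0)
  4  10000101001000→1 (0)
  5  00001010010000→0 (0)
  6  00010100100000→0 (0)
  7  00101001000000→0 (0)
  8  01010010000000→0 (0)
  9  10100100000000→1 (0)
 10  01001000000000→0 (1)
 11  10010000000001→1 (0)
 12  00100000000010→0 (0)
 13  01000000000100→0 (1)
 14  10000000001001→1 (1)
 15  00000000010011→0 (0)
 16  00000000100110→0 (0)
 17  00000001001100→0 (0)
 18  00000010011000→0 (0)
 19  00000100110000→0 (1)
 20  00001001100001→0 (0)
 21  00010011000010→0 (1)
 22  00100110000101→0 (1)
 23  01001100001011→0 (0)
 24  10011000010110→1 (0)
 25  00110000101100→0 (1)
 26  01100001011001→0 (1)
 27  11000010110011→1 (0)
 28  10000101100110→1 (0)
 29  00001011001100→0 (0)
 30  00010110011000→0 (0)
 31  00101100110000→0 (1)
 32  01011001100001→0 (0)
 33  10110011000010→1 (0)
 34  01100110000100→0 (0)
 35  11001100001000→1 (1)
 36  10011000010001→1 (0)
 37  00110000100010→0 (1)
 38  01100001000101→0 (1)
 39  11000010001011→1 (0)
 40  10000100010110→1 (0)
 41  00001000101100→0 (0)
 42  00010001011000→0 (1)
 43  00100010110001→0 (0)
 44  01000101100010→0 (0)
 45  10001011000100→1 (1)
 46  00010110001001→0 (0)
 47  00101100010010→0 (1)
 48  01011000100101→0 (0)
 49  10110001001010→1 (0)
 50  01100010010100→0 (1)
 51  11000100101001→1 (1)
 52  10001001010011→1 (1)
 53  00010010100111→0 (1)
 54  00100101001111→0 (1)
 55  01001010011111→0 (1)
 56  10010100111111→1 (1)
 57  00101001111111→0 (0)
 58  01010011111110→0 (0)
 59  10100111111100→1 (0)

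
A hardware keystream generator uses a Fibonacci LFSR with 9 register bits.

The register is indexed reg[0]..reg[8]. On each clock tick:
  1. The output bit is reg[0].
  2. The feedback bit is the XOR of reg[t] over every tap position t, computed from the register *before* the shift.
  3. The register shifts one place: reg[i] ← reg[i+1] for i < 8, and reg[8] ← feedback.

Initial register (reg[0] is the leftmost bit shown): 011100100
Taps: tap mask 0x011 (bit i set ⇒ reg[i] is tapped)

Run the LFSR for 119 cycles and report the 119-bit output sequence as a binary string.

tick  register→output (feedback)
  0  011100100→0 (0)
  1  111001000→1 (1)
  2  110010001→1 (0)
  3  100100010→1 (1)
  4  001000101→0 (0)
  5  010001010→0 (0)
  6  100010100→1 (0)
  7  000101000→0 (0)
  8  001010000→0 (1)
  9  010100001→0 (0)
 10  101000010→1 (1)
 11  010000101→0 (0)
 12  100001010→1 (1)
 13  000010101→0 (1)
 14  000101011→0 (0)
 15  001010110→0 (1)
 16  010101101→0 (0)
 17  101011010→1 (0)
 18  010110100→0 (1)
 19  101101001→1 (1)
 20  011010011→0 (1)
 21  110100111→1 (1)
 22  101001111→1 (1)
 23  010011111→0 (1)
 24  100111111→1 (0)
 25  001111110→0 (1)
 26  011111101→0 (1)
 27  111111011→1 (0)
 28  111110110→1 (0)
 29  111101100→1 (1)
 30  111011001→1 (0)
 31  110110010→1 (0)
 32  101100100→1 (1)
 33  011001001→0 (0)
 34  110010010→1 (0)
 35  100100100→1 (1)
 36  001001001→0 (0)
 37  010010010→0 (1)
 38  100100101→1 (1)
 39  001001011→0 (0)
 40  010010110→0 (1)
 41  100101101→1 (1)
 42  001011011→0 (1)
 43  010110111→0 (1)
 44  101101111→1 (1)
 45  011011111→0 (1)
 46  110111111→1 (0)
 47  101111110→1 (0)
 48  011111100→0 (1)
 49  111111001→1 (0)
 50  111110010→1 (0)
 51  111100100→1 (1)
 52  111001001→1 (1)
 53  110010011→1 (0)
 54  100100110→1 (1)
 55  001001101→0 (0)
 56  010011010→0 (1)
 57  100110101→1 (0)
 58  001101010→0 (0)
 59  011010100→0 (1)
 60  110101001→1 (1)
 61  101010011→1 (0)
 62  010100110→0 (0)
 63  101001100→1 (1)
 64  010011001→0 (1)
 65  100110011→1 (0)
 66  001100110→0 (0)
 67  011001100→0 (0)
 68  110011000→1 (0)
 69  100110000→1 (0)
 70  001100000→0 (0)
 71  011000000→0 (0)
 72  110000000→1 (1)
 73  100000001→1 (1)
 74  000000011→0 (0)
 75  000000110→0 (0)
 76  000001100→0 (0)
 77  000011000→0 (1)
 78  000110001→0 (1)
 79  001100011→0 (0)
 80  011000110→0 (0)
 81  110001100→1 (1)
 82  100011001→1 (0)
 83  000110010→0 (1)
 84  001100101→0 (0)
 85  011001010→0 (0)
 86  110010100→1 (0)
 87  100101000→1 (1)
 88  001010001→0 (1)
 89  010100011→0 (0)
 90  101000110→1 (1)
 91  010001101→0 (0)
 92  100011010→1 (0)
 93  000110100→0 (1)
 94  001101001→0 (0)
 95  011010010→0 (1)
 96  110100101→1 (1)
 97  101001011→1 (1)
 98  010010111→0 (1)
 99  100101111→1 (1)
100  001011111→0 (1)
101  010111111→0 (1)
102  101111111→1 (0)
103  011111110→0 (1)
104  111111101→1 (0)
105  111111010→1 (0)
106  111110100→1 (0)
107  111101000→1 (1)
108  111010001→1 (0)
109  110100010→1 (1)
110  101000101→1 (1)
111  010001011→0 (0)
112  100010110→1 (0)
113  000101100→0 (0)
114  001011000→0 (1)
115  010110001→0 (1)
116  101100011→1 (1)
117  011000111→0 (0)
118  110001110→1 (1)

01110010001010000101011010011111101100100100101101111110010011010100110011000000011000110010100011010010111111101000101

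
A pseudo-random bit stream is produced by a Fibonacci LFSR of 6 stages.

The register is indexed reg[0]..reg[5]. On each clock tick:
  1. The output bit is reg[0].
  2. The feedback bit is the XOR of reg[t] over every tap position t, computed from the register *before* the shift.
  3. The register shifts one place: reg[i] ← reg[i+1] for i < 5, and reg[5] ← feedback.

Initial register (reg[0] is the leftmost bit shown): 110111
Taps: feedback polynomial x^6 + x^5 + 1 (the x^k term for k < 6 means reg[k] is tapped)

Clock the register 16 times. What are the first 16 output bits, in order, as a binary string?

1101110110100100

k : reg_k → out_k, fb_k
0: 110111 → 1, fb=0
1: 101110 → 1, fb=1
2: 011101 → 0, fb=1
3: 111011 → 1, fb=0
4: 110110 → 1, fb=1
5: 101101 → 1, fb=0
6: 011010 → 0, fb=0
7: 110100 → 1, fb=1
8: 101001 → 1, fb=0
9: 010010 → 0, fb=0
10: 100100 → 1, fb=1
11: 001001 → 0, fb=1
12: 010011 → 0, fb=1
13: 100111 → 1, fb=0
14: 001110 → 0, fb=0
15: 011100 → 0, fb=0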